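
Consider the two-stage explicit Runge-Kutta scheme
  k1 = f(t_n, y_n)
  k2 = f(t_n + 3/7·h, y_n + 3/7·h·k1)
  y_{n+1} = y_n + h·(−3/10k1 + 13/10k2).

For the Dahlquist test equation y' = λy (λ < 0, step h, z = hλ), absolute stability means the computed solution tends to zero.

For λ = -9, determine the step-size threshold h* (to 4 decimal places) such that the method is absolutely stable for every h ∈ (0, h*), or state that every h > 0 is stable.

(-1.7949,0); λ=-9 ⇒ h* = (70/39)/9 = 0.1994.

With y'=λy (z=hλ):
  k1=λy_n ⇒ h·k1=z·y_n;  k2=λ(1+3/7z)y_n ⇒ h·k2=z(1+3/7z)y_n
  y_{n+1}/y_n = 1 − 3/10z + 13/10z(1+3/7z) = 1 + z + 39/70z²
  ⇒ R(z) = 1 + z + 39/70z².

Find x<0 with |R(x)|<1.
x=-0.87: |R|=0.5517
R=1: x+39/70x²=0 ⇒ x=−70/39=-1.7949; min R=1−1/(4·39/70)=0.5513>−1
Confirm numerically:
  x=-1.083: |R|=0.57047 <1
  x=-1.055: |R|=0.56511 <1
  x=-1.032: |R|=0.56137 <1
  x=-2.028: |R|=1.26341 >1
  x=-1.956: |R|=1.17559 >1
So |R|<1 on (-1.7949, 0).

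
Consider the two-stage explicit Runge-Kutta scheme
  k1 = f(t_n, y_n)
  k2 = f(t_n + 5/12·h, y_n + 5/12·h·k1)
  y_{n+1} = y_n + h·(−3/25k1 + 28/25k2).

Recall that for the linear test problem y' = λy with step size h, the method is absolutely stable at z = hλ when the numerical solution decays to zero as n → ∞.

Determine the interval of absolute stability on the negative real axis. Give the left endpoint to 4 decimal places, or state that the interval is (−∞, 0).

Set f=λy, z=hλ:
  k1=λy_n ⇒ h·k1=z·y_n;  k2=λ(1+5/12z)y_n ⇒ h·k2=z(1+5/12z)y_n
  y_{n+1}/y_n = 1 − 3/25z + 28/25z(1+5/12z) = 1 + z + 7/15z²
  R(z) = 1 + z + 7/15z².

Boundary: |R(x)|=1, x<0.
x=-1.24: |R|=0.4775
R=1: x+7/15x²=0 ⇒ x=−15/7=-2.1429; min R=1−1/(4·7/15)=0.4643>−1
Confirm numerically:
  x=-1.875: |R|=0.76562 <1
  x=-1.582: |R|=0.58594 <1
  x=-1.108: |R|=0.46491 <1
  x=-1.010: |R|=0.46605 <1
  x=-2.682: |R|=1.67479 >1
  x=-2.516: |R|=1.43812 >1
  x=-2.478: |R|=1.38756 >1
Stable set (-2.1429, 0).

z∈(-2.1429,0).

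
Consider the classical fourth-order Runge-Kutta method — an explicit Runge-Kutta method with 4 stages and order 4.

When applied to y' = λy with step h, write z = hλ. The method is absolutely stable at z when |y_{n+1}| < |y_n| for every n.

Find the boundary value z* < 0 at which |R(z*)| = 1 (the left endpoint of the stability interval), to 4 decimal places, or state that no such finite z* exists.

Test eqn y'=λy, z=hλ:
  order 4, 4-stage ⇒ R(z)=1+z+z^2/2+z^3/6+z^4/24
  (e.g. R(-0.52)=0.59481, |R|=0.59481)

Solve |R(x)|<1 on ℝ⁻.
x=-0.52: |R|=0.5948
|R(-2.94)|=1.2594 |R(-2.69)|=0.8656 |R(-1.95)|=0.3179
Bisect:
  x_lo=-3.6148 |R|=3.1604  x_hi=-0.2094 |R|=0.8111
  mid=-1.91207 |R|=0.30778 →hi
  mid=-2.76343 |R|=0.96753 →hi
  mid=-3.18911 |R|=1.80023 →lo
  mid=-2.97627 |R|=1.32824 →lo
  mid=-2.86985 |R|=1.13515 →lo
  mid=-2.81664 |R|=1.04830 →lo
  mid=-2.79004 |R|=1.00717 →lo
  ...
  [-2.78546,-2.78525] ⇒ x*=-2.7853
So |R|<1 on (-2.7853, 0).

left endpoint -2.7853.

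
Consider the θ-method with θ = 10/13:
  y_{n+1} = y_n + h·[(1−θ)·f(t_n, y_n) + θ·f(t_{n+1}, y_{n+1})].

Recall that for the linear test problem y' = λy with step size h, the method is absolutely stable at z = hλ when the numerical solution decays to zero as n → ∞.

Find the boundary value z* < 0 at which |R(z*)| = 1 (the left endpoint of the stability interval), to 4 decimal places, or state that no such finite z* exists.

(−∞, 0) — no finite endpoint.

On y'=λy, z=hλ:
  y_{n+1} = y_n + z·[3/13·y_n + 10/13·y_{n+1}] ⇒ (1 − 10/13z)y_{n+1} = (1 + 3/13z)y_n
  R(z) = (1 + 3/13z)/(1 − 10/13z).

Find x<0 with |R(x)|<1.
x=-0.8: |R|=0.5048
x=-2: |R|=0.2121
x=-10: |R|=0.1504
x=-100: |R|=0.2833
θ=10/13≥1/2 ⇒ |1+3/13x|<|1−10/13x| ∀x<0 ⇒ interval (−∞,0).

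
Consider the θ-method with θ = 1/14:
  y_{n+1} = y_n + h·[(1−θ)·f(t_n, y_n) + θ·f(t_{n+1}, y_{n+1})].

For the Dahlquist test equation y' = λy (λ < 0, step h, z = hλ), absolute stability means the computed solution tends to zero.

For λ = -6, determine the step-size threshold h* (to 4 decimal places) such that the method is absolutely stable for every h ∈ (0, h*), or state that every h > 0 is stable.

(-2.3333,0); λ=-6 ⇒ h* = (7/3)/6 = 0.3889.

Set f=λy, z=hλ:
  y_{n+1} = y_n + z·[13/14·y_n + 1/14·y_{n+1}] ⇒ (1 − 1/14z)y_{n+1} = (1 + 13/14z)y_n
  ⇒ R(z) = (1 + 13/14z)/(1 − 1/14z).

Boundary: |R(x)|=1, x<0.
x=-0.46: |R|=0.5546
R=−1: 1+13/14x = −1+1/14x ⇒ -6/7x=2 ⇒ x=2/(-6/7)=-2.3333
Confirm numerically:
  x=-2.308: |R|=0.98136 <1
  x=-2.097: |R|=0.82382 <1
  x=-1.791: |R|=0.58787 <1
  x=-2.797: |R|=1.33125 >1
  x=-2.520: |R|=1.13559 >1
So |R|<1 on (-2.3333, 0).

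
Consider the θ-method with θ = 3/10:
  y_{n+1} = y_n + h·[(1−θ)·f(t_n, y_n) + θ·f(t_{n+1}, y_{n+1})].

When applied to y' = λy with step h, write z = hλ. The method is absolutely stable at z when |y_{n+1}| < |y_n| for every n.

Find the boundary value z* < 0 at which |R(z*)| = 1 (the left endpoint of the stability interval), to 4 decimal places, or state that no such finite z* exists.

left endpoint -5.0000.

On y'=λy, z=hλ:
  y_{n+1} = y_n + z·[7/10·y_n + 3/10·y_{n+1}] ⇒ (1 − 3/10z)y_{n+1} = (1 + 7/10z)y_n
  ⇒ R(z) = (1 + 7/10z)/(1 − 3/10z).

Need |R(x)|<1, x<0.
x=-0.95: |R|=0.2607
R=−1: 1+7/10x = −1+3/10x ⇒ -2/5x=2 ⇒ x=2/(-2/5)=-5.0000
Confirm numerically:
  x=-3.227: |R|=0.63965 <1
  x=-2.891: |R|=0.54822 <1
  x=-2.317: |R|=0.36688 <1
  x=-5.596: |R|=1.08900 >1
  x=-5.563: |R|=1.08438 >1
  x=-5.046: |R|=1.00732 >1
Interval (-5.0000, 0).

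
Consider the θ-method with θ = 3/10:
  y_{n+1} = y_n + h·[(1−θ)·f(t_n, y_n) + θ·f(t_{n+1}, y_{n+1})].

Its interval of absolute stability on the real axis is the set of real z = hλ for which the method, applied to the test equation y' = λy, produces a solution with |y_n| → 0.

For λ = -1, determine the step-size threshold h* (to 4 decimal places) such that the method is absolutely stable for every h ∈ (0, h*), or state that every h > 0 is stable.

Test eqn y'=λy, z=hλ:
  y_{n+1} = y_n + z·[7/10·y_n + 3/10·y_{n+1}] ⇒ (1 − 3/10z)y_{n+1} = (1 + 7/10z)y_n
  ⇒ R(z) = (1 + 7/10z)/(1 − 3/10z).

Find x<0 with |R(x)|<1.
x=-0.72: |R|=0.4079
R=−1: 1+7/10x = −1+3/10x ⇒ -2/5x=2 ⇒ x=2/(-2/5)=-5.0000
Confirm numerically:
  x=-4.524: |R|=0.91923 <1
  x=-3.687: |R|=0.75063 <1
  x=-3.436: |R|=0.69194 <1
  x=-2.577: |R|=0.45339 <1
  x=-5.336: |R|=1.05168 >1
  x=-5.193: |R|=1.03018 >1
Interval (-5.0000, 0).

(-5.0000,0); λ=-1 ⇒ h* = (5)/1 = 5.0000.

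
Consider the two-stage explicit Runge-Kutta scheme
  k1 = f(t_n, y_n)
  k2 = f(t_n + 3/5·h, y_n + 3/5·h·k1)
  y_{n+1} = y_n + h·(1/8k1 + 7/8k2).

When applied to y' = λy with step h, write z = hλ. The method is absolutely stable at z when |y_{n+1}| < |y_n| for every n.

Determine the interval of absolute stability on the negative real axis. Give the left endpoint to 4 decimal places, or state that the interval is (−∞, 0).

z∈(-1.9048,0).

With y'=λy (z=hλ):
  k1=λy_n ⇒ h·k1=z·y_n;  k2=λ(1+3/5z)y_n ⇒ h·k2=z(1+3/5z)y_n
  y_{n+1}/y_n = 1 + 1/8z + 7/8z(1+3/5z) = 1 + z + 21/40z²
  so R(z) = 1 + z + 21/40z².

Boundary: |R(x)|=1, x<0.
x=-1.43: |R|=0.6436
R=1: x+21/40x²=0 ⇒ x=−40/21=-1.9048; min R=1−1/(4·21/40)=0.5238>−1
Confirm numerically:
  x=-1.776: |R|=0.87994 <1
  x=-1.428: |R|=0.64257 <1
  x=-0.862: |R|=0.52810 <1
  x=-2.429: |R|=1.66852 >1
  x=-2.225: |R|=1.37408 >1
  x=-2.066: |R|=1.17489 >1
Interval (-1.9048, 0).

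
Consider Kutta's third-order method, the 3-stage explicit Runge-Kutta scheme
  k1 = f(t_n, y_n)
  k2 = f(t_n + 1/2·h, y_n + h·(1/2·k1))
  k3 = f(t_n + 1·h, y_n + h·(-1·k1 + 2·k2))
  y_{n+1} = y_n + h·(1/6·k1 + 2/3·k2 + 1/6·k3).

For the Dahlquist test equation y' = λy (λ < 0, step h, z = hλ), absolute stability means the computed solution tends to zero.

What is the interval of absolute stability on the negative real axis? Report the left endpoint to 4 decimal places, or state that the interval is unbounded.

Set f=λy, z=hλ:
  order 3, 3-stage ⇒ R(z)=1+z+z^2/2+z^3/6
  (e.g. R(-1.19)=0.23719, |R|=0.23719)

Find x<0 with |R(x)|<1.
x=-1.19: |R|=0.2372
|R(-2.6)|=1.1493 |R(-2.54)|=1.0454 |R(-0.65)|=0.5155
Bisect:
  x_lo=-2.8295 |R|=1.6021  x_hi=-0.1432 |R|=0.8666
  mid=-1.48637 |R|=0.07097 →hi
  mid=-2.15795 |R|=0.50442 →hi
  mid=-2.49374 |R|=0.96903 →hi
  mid=-2.66164 |R|=1.26213 →lo
  mid=-2.57769 |R|=1.11002 →lo
  mid=-2.53572 |R|=1.03817 →lo
  mid=-2.51473 |R|=1.00326 →lo
  mid=-2.50424 |R|=0.98606 →hi
  mid=-2.50948 |R|=0.99464 →hi
  ...
  [-2.51276,-2.51260] ⇒ x*=-2.5127
So |R|<1 on (-2.5127, 0).

(-2.5127, 0).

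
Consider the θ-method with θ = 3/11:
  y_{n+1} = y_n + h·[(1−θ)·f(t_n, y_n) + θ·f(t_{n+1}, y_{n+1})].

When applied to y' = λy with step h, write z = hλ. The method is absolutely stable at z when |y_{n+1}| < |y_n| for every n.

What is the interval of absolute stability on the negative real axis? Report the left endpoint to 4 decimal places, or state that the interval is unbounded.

Test eqn y'=λy, z=hλ:
  y_{n+1} = y_n + z·[8/11·y_n + 3/11·y_{n+1}] ⇒ (1 − 3/11z)y_{n+1} = (1 + 8/11z)y_n
  ⇒ R(z) = (1 + 8/11z)/(1 − 3/11z).

Solve |R(x)|<1 on ℝ⁻.
x=-1.16: |R|=0.1188
R=−1: 1+8/11x = −1+3/11x ⇒ -5/11x=2 ⇒ x=2/(-5/11)=-4.4000
Confirm numerically:
  x=-3.482: |R|=0.78597 <1
  x=-3.060: |R|=0.66799 <1
  x=-2.332: |R|=0.42543 <1
  x=-1.833: |R|=0.22207 <1
  x=-4.740: |R|=1.06741 >1
  x=-4.629: |R|=1.04601 >1
So |R|<1 on (-4.4000, 0).

(-4.4000, 0).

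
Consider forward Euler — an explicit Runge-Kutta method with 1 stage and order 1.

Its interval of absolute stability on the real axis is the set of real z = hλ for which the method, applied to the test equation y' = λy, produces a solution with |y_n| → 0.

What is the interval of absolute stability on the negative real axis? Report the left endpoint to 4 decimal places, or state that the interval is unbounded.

z∈(-2.0000,0).

On y'=λy, z=hλ:
  order 1, 1-stage ⇒ R(z)=1+z
  (e.g. R(-0.7)=0.30000, |R|=0.30000)

Find x<0 with |R(x)|<1.
x=-0.7: |R|=0.3000
|R(-2.26)|=1.2600 |R(-1.94)|=0.9400 |R(-1.86)|=0.8600
Bisect:
  x_lo=-2.6745 |R|=1.6745  x_hi=-0.3132 |R|=0.6868
  mid=-1.49387 |R|=0.49387 →hi
  mid=-2.08421 |R|=1.08421 →lo
  mid=-1.78904 |R|=0.78904 →hi
  mid=-1.93662 |R|=0.93662 →hi
  mid=-2.01042 |R|=1.01042 →lo
  mid=-1.97352 |R|=0.97352 →hi
  mid=-1.99197 |R|=0.99197 →hi
  mid=-2.00119 |R|=1.00119 →lo
  ...
  [-2.00004,-1.99989] ⇒ x*=-2.0000
Stable set (-2.0000, 0).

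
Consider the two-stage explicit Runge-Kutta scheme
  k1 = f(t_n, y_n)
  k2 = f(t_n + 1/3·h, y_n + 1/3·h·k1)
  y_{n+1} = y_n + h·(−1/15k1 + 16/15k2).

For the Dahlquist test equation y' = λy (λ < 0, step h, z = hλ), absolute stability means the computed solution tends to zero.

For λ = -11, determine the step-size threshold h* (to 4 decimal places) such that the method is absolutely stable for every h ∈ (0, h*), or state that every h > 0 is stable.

Set f=λy, z=hλ:
  k1=λy_n ⇒ h·k1=z·y_n;  k2=λ(1+1/3z)y_n ⇒ h·k2=z(1+1/3z)y_n
  y_{n+1}/y_n = 1 − 1/15z + 16/15z(1+1/3z) = 1 + z + 16/45z²
  so R(z) = 1 + z + 16/45z².

Boundary: |R(x)|=1, x<0.
x=-0.68: |R|=0.4844
R=1: x+16/45x²=0 ⇒ x=−45/16=-2.8125; min R=1−1/(4·16/45)=0.2969>−1
Confirm numerically:
  x=-2.126: |R|=0.48107 <1
  x=-1.806: |R|=0.35369 <1
  x=-1.571: |R|=0.30653 <1
  x=-3.168: |R|=1.40044 >1
  x=-3.055: |R|=1.26341 >1
So |R|<1 on (-2.8125, 0).

(-2.8125,0); λ=-11 ⇒ h* = (45/16)/11 = 0.2557.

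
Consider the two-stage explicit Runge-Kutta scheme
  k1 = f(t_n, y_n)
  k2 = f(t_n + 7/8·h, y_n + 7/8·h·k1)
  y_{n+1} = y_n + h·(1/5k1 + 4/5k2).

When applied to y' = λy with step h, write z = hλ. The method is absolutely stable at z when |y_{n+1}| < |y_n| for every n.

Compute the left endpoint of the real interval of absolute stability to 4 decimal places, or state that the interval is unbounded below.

z* = -1.4286.

Test eqn y'=λy, z=hλ:
  k1=λy_n ⇒ h·k1=z·y_n;  k2=λ(1+7/8z)y_n ⇒ h·k2=z(1+7/8z)y_n
  y_{n+1}/y_n = 1 + 1/5z + 4/5z(1+7/8z) = 1 + z + 7/10z²
  R(z) = 1 + z + 7/10z².

Find x<0 with |R(x)|<1.
x=-0.68: |R|=0.6437
R=1: x+7/10x²=0 ⇒ x=−10/7=-1.4286; min R=1−1/(4·7/10)=0.6429>−1
Confirm numerically:
  x=-0.940: |R|=0.67852 <1
  x=-0.798: |R|=0.64776 <1
  x=-0.786: |R|=0.64646 <1
  x=-0.762: |R|=0.64445 <1
  x=-2.021: |R|=1.83811 >1
  x=-1.529: |R|=1.10749 >1
So |R|<1 on (-1.4286, 0).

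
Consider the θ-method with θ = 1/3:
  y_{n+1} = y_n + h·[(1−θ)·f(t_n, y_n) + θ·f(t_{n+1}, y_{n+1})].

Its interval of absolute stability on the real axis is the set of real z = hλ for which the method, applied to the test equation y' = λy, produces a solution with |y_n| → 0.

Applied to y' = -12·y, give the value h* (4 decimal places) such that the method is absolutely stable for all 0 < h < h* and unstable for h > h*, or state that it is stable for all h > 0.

Set f=λy, z=hλ:
  y_{n+1} = y_n + z·[2/3·y_n + 1/3·y_{n+1}] ⇒ (1 − 1/3z)y_{n+1} = (1 + 2/3z)y_n
  Hence R(z) = (1 + 2/3z)/(1 − 1/3z).

Find x<0 with |R(x)|<1.
x=-1.15: |R|=0.1687
R=−1: 1+2/3x = −1+1/3x ⇒ -1/3x=2 ⇒ x=2/(-1/3)=-6.0000
Confirm numerically:
  x=-5.784: |R|=0.97541 <1
  x=-5.401: |R|=0.92870 <1
  x=-3.154: |R|=0.53754 <1
  x=-6.419: |R|=1.04448 >1
  x=-6.356: |R|=1.03805 >1
  x=-6.022: |R|=1.00244 >1
Interval (-6.0000, 0).

(-6.0000,0); λ=-12 ⇒ h* = (6)/12 = 0.5000.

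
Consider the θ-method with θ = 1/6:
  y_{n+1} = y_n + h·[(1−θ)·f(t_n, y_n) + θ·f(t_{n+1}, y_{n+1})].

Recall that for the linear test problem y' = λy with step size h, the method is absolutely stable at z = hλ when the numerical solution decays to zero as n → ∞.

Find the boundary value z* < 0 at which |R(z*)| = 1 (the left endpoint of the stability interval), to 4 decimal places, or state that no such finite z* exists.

z* = -3.0000.

With y'=λy (z=hλ):
  y_{n+1} = y_n + z·[5/6·y_n + 1/6·y_{n+1}] ⇒ (1 − 1/6z)y_{n+1} = (1 + 5/6z)y_n
  R(z) = (1 + 5/6z)/(1 − 1/6z).

Need |R(x)|<1, x<0.
x=-0.32: |R|=0.6962
R=−1: 1+5/6x = −1+1/6x ⇒ -2/3x=2 ⇒ x=2/(-2/3)=-3.0000
Confirm numerically:
  x=-2.824: |R|=0.92022 <1
  x=-1.414: |R|=0.14432 <1
  x=-1.399: |R|=0.13448 <1
  x=-1.395: |R|=0.13185 <1
  x=-3.283: |R|=1.12194 >1
  x=-3.164: |R|=1.07158 >1
  x=-3.144: |R|=1.06299 >1
Interval (-3.0000, 0).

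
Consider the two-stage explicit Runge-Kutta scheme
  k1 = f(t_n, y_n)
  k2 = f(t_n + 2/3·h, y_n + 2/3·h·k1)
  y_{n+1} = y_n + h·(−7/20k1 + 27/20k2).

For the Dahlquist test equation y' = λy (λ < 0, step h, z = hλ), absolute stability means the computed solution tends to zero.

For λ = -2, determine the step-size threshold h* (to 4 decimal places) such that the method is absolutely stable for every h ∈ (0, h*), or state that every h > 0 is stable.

(-1.1111,0); λ=-2 ⇒ h* = (10/9)/2 = 0.5556.

Test eqn y'=λy, z=hλ:
  k1=λy_n ⇒ h·k1=z·y_n;  k2=λ(1+2/3z)y_n ⇒ h·k2=z(1+2/3z)y_n
  y_{n+1}/y_n = 1 − 7/20z + 27/20z(1+2/3z) = 1 + z + 9/10z²
  so R(z) = 1 + z + 9/10z².

Boundary: |R(x)|=1, x<0.
x=-0.93: |R|=0.8484
R=1: x+9/10x²=0 ⇒ x=−10/9=-1.1111; min R=1−1/(4·9/10)=0.7222>−1
Confirm numerically:
  x=-0.913: |R|=0.83721 <1
  x=-0.751: |R|=0.75660 <1
  x=-0.717: |R|=0.74568 <1
  x=-0.654: |R|=0.73094 <1
  x=-1.525: |R|=1.56806 >1
  x=-1.224: |R|=1.12436 >1
  x=-1.220: |R|=1.11956 >1
Stable set (-1.1111, 0).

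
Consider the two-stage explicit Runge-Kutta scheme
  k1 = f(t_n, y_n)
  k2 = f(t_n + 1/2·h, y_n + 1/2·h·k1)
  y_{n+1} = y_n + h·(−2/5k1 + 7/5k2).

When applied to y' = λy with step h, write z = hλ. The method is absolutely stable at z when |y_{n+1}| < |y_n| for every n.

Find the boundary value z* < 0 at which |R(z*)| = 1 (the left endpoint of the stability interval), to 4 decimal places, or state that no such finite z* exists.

left endpoint -1.4286.

With y'=λy (z=hλ):
  k1=λy_n ⇒ h·k1=z·y_n;  k2=λ(1+1/2z)y_n ⇒ h·k2=z(1+1/2z)y_n
  y_{n+1}/y_n = 1 − 2/5z + 7/5z(1+1/2z) = 1 + z + 7/10z²
  ⇒ R(z) = 1 + z + 7/10z².

Need |R(x)|<1, x<0.
x=-1.75: |R|=1.3937
R=1: x+7/10x²=0 ⇒ x=−10/7=-1.4286; min R=1−1/(4·7/10)=0.6429>−1
Confirm numerically:
  x=-1.182: |R|=0.79599 <1
  x=-1.047: |R|=0.72035 <1
  x=-0.667: |R|=0.64442 <1
  x=-0.584: |R|=0.65474 <1
  x=-1.920: |R|=1.66048 >1
  x=-1.694: |R|=1.31475 >1
Interval (-1.4286, 0).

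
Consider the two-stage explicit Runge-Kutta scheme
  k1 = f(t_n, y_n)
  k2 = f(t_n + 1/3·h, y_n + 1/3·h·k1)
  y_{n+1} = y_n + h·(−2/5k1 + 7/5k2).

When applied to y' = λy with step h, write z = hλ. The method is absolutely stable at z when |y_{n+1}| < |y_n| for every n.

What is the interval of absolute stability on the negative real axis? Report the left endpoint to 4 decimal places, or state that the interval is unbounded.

Test eqn y'=λy, z=hλ:
  k1=λy_n ⇒ h·k1=z·y_n;  k2=λ(1+1/3z)y_n ⇒ h·k2=z(1+1/3z)y_n
  y_{n+1}/y_n = 1 − 2/5z + 7/5z(1+1/3z) = 1 + z + 7/15z²
  Hence R(z) = 1 + z + 7/15z².

Need |R(x)|<1, x<0.
x=-1.71: |R|=0.6546
R=1: x+7/15x²=0 ⇒ x=−15/7=-2.1429; min R=1−1/(4·7/15)=0.4643>−1
Confirm numerically:
  x=-2.101: |R|=0.95896 <1
  x=-1.661: |R|=0.62650 <1
  x=-1.546: |R|=0.56939 <1
  x=-1.132: |R|=0.46600 <1
  x=-2.489: |R|=1.40206 >1
  x=-2.361: |R|=1.24035 >1
Interval (-2.1429, 0).

(-2.1429, 0).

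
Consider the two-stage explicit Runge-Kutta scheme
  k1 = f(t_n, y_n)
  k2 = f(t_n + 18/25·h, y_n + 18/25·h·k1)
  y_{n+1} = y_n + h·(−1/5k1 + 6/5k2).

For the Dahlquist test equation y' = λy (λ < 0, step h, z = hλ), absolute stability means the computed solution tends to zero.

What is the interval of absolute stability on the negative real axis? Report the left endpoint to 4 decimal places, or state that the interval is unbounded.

On y'=λy, z=hλ:
  k1=λy_n ⇒ h·k1=z·y_n;  k2=λ(1+18/25z)y_n ⇒ h·k2=z(1+18/25z)y_n
  y_{n+1}/y_n = 1 − 1/5z + 6/5z(1+18/25z) = 1 + z + 108/125z²
  Hence R(z) = 1 + z + 108/125z².

Need |R(x)|<1, x<0.
x=-0.85: |R|=0.7742
R=1: x+108/125x²=0 ⇒ x=−125/108=-1.1574; min R=1−1/(4·108/125)=0.7106>−1
Confirm numerically:
  x=-0.970: |R|=0.84294 <1
  x=-0.875: |R|=0.78650 <1
  x=-0.827: |R|=0.76391 <1
  x=-0.706: |R|=0.72465 <1
  x=-1.635: |R|=1.67467 >1
  x=-1.331: |R|=1.19963 >1
Stable set (-1.1574, 0).

z∈(-1.1574,0).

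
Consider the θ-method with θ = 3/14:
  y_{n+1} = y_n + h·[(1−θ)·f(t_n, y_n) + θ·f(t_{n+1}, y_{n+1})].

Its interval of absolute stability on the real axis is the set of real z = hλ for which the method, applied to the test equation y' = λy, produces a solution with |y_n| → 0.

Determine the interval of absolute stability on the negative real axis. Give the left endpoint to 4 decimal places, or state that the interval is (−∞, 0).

Test eqn y'=λy, z=hλ:
  y_{n+1} = y_n + z·[11/14·y_n + 3/14·y_{n+1}] ⇒ (1 − 3/14z)y_{n+1} = (1 + 11/14z)y_n
  so R(z) = (1 + 11/14z)/(1 − 3/14z).

Find x<0 with |R(x)|<1.
x=-0.48: |R|=0.5648
R=−1: 1+11/14x = −1+3/14x ⇒ -4/7x=2 ⇒ x=2/(-4/7)=-3.5000
Confirm numerically:
  x=-3.016: |R|=0.83200 <1
  x=-2.469: |R|=0.61471 <1
  x=-2.080: |R|=0.43874 <1
  x=-3.716: |R|=1.06871 >1
  x=-3.660: |R|=1.05124 >1
  x=-3.558: |R|=1.01881 >1
Stable set (-3.5000, 0).

(-3.5000, 0).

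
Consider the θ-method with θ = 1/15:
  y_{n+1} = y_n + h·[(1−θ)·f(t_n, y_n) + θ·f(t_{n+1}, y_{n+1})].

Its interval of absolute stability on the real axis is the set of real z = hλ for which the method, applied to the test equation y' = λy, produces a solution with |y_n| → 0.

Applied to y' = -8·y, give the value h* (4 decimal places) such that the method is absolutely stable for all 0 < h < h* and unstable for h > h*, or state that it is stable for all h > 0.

(-2.3077,0); λ=-8 ⇒ h* = (30/13)/8 = 0.2885.

Test eqn y'=λy, z=hλ:
  y_{n+1} = y_n + z·[14/15·y_n + 1/15·y_{n+1}] ⇒ (1 − 1/15z)y_{n+1} = (1 + 14/15z)y_n
  so R(z) = (1 + 14/15z)/(1 − 1/15z).

Find x<0 with |R(x)|<1.
x=-1.29: |R|=0.1878
R=−1: 1+14/15x = −1+1/15x ⇒ -13/15x=2 ⇒ x=2/(-13/15)=-2.3077
Confirm numerically:
  x=-2.104: |R|=0.84518 <1
  x=-1.782: |R|=0.59278 <1
  x=-1.275: |R|=0.17512 <1
  x=-2.709: |R|=1.29460 >1
  x=-2.544: |R|=1.17510 >1
  x=-2.391: |R|=1.06227 >1
Stable set (-2.3077, 0).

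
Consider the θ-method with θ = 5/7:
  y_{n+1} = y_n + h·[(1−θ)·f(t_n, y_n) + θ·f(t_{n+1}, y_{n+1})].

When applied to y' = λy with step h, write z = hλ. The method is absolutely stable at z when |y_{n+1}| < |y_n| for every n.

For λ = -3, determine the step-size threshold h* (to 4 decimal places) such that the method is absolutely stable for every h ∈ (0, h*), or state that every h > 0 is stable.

With y'=λy (z=hλ):
  y_{n+1} = y_n + z·[2/7·y_n + 5/7·y_{n+1}] ⇒ (1 − 5/7z)y_{n+1} = (1 + 2/7z)y_n
  Hence R(z) = (1 + 2/7z)/(1 − 5/7z).

Boundary: |R(x)|=1, x<0.
x=-1.2: |R|=0.3538
x=-2: |R|=0.1765
x=-10: |R|=0.2281
x=-100: |R|=0.3807
θ=5/7≥1/2 ⇒ |1+2/7x|<|1−5/7x| ∀x<0 ⇒ interval (−∞,0).

(−∞, 0) — no finite endpoint. Any h>0 works for λ=-3.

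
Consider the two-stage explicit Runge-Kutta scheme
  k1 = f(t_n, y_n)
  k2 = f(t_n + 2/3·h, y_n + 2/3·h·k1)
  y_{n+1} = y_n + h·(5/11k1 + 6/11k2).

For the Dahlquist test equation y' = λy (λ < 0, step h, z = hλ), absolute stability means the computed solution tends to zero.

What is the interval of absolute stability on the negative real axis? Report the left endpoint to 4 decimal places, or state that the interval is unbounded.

(-2.7500, 0).

Set f=λy, z=hλ:
  k1=λy_n ⇒ h·k1=z·y_n;  k2=λ(1+2/3z)y_n ⇒ h·k2=z(1+2/3z)y_n
  y_{n+1}/y_n = 1 + 5/11z + 6/11z(1+2/3z) = 1 + z + 4/11z²
  so R(z) = 1 + z + 4/11z².

Find x<0 with |R(x)|<1.
x=-0.73: |R|=0.4638
R=1: x+4/11x²=0 ⇒ x=−11/4=-2.7500; min R=1−1/(4·4/11)=0.3125>−1
Confirm numerically:
  x=-2.508: |R|=0.77930 <1
  x=-2.285: |R|=0.61363 <1
  x=-2.233: |R|=0.58020 <1
  x=-1.497: |R|=0.31791 <1
  x=-3.210: |R|=1.53695 >1
  x=-2.932: |R|=1.19405 >1
Interval (-2.7500, 0).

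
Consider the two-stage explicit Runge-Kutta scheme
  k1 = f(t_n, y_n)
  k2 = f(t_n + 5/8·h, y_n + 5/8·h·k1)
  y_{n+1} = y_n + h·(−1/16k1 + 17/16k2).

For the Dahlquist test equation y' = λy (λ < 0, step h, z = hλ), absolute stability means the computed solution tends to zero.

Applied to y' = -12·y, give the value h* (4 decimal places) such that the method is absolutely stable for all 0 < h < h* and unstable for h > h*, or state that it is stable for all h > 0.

(-1.5059,0); λ=-12 ⇒ h* = (128/85)/12 = 0.1255.

Set f=λy, z=hλ:
  k1=λy_n ⇒ h·k1=z·y_n;  k2=λ(1+5/8z)y_n ⇒ h·k2=z(1+5/8z)y_n
  y_{n+1}/y_n = 1 − 1/16z + 17/16z(1+5/8z) = 1 + z + 85/128z²
  ⇒ R(z) = 1 + z + 85/128z².

Need |R(x)|<1, x<0.
x=-0.43: |R|=0.6928
R=1: x+85/128x²=0 ⇒ x=−128/85=-1.5059; min R=1−1/(4·85/128)=0.6235>−1
Confirm numerically:
  x=-1.140: |R|=0.72302 <1
  x=-0.973: |R|=0.65569 <1
  x=-0.701: |R|=0.62532 <1
  x=-1.733: |R|=1.26137 >1
  x=-1.662: |R|=1.17230 >1
  x=-1.601: |R|=1.10113 >1
Stable set (-1.5059, 0).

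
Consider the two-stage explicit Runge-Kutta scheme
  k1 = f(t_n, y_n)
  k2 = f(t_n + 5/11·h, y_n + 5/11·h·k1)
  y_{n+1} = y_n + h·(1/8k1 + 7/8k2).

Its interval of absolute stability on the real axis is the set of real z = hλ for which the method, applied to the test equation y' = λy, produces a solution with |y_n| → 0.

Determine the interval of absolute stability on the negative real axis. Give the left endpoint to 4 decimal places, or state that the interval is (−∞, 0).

Test eqn y'=λy, z=hλ:
  k1=λy_n ⇒ h·k1=z·y_n;  k2=λ(1+5/11z)y_n ⇒ h·k2=z(1+5/11z)y_n
  y_{n+1}/y_n = 1 + 1/8z + 7/8z(1+5/11z) = 1 + z + 35/88z²
  Hence R(z) = 1 + z + 35/88z².

Find x<0 with |R(x)|<1.
x=-0.72: |R|=0.4862
R=1: x+35/88x²=0 ⇒ x=−88/35=-2.5143; min R=1−1/(4·35/88)=0.3714>−1
Confirm numerically:
  x=-1.549: |R|=0.40531 <1
  x=-1.195: |R|=0.37296 <1
  x=-1.184: |R|=0.37356 <1
  x=-1.057: |R|=0.38736 <1
  x=-2.585: |R|=1.07270 >1
  x=-2.535: |R|=1.02088 >1
Interval (-2.5143, 0).

(-2.5143, 0).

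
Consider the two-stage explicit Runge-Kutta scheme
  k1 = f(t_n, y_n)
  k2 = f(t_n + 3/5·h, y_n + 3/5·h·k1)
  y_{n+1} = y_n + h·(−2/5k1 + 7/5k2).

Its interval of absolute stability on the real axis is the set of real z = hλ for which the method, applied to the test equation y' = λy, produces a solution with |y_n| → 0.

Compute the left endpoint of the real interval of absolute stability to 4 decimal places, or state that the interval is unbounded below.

z* = -1.1905.

With y'=λy (z=hλ):
  k1=λy_n ⇒ h·k1=z·y_n;  k2=λ(1+3/5z)y_n ⇒ h·k2=z(1+3/5z)y_n
  y_{n+1}/y_n = 1 − 2/5z + 7/5z(1+3/5z) = 1 + z + 21/25z²
  so R(z) = 1 + z + 21/25z².

Find x<0 with |R(x)|<1.
x=-0.78: |R|=0.7311
R=1: x+21/25x²=0 ⇒ x=−25/21=-1.1905; min R=1−1/(4·21/25)=0.7024>−1
Confirm numerically:
  x=-0.951: |R|=0.80870 <1
  x=-0.781: |R|=0.73137 <1
  x=-0.758: |R|=0.72463 <1
  x=-0.707: |R|=0.71287 <1
  x=-1.514: |R|=1.41144 >1
  x=-1.246: |R|=1.05811 >1
Stable set (-1.1905, 0).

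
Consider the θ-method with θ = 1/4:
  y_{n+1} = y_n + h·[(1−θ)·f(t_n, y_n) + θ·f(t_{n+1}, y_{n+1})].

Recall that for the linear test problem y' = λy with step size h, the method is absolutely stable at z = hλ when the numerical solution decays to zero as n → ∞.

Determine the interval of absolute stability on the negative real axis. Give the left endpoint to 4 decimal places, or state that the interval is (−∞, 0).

(-4.0000, 0).

On y'=λy, z=hλ:
  y_{n+1} = y_n + z·[3/4·y_n + 1/4·y_{n+1}] ⇒ (1 − 1/4z)y_{n+1} = (1 + 3/4z)y_n
  Hence R(z) = (1 + 3/4z)/(1 − 1/4z).

Solve |R(x)|<1 on ℝ⁻.
x=-0.48: |R|=0.5714
R=−1: 1+3/4x = −1+1/4x ⇒ -1/2x=2 ⇒ x=2/(-1/2)=-4.0000
Confirm numerically:
  x=-3.422: |R|=0.84425 <1
  x=-2.855: |R|=0.66594 <1
  x=-2.209: |R|=0.42310 <1
  x=-1.840: |R|=0.26027 <1
  x=-4.584: |R|=1.13607 >1
  x=-4.315: |R|=1.07577 >1
  x=-4.036: |R|=1.00896 >1
Stable set (-4.0000, 0).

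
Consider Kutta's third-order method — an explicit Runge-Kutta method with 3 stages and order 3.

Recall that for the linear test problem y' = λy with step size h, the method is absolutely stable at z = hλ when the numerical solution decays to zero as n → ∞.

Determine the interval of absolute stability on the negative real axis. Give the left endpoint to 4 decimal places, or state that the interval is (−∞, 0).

Test eqn y'=λy, z=hλ:
  order 3, 3-stage ⇒ R(z)=1+z+z^2/2+z^3/6
  (e.g. R(-0.98)=0.34333, |R|=0.34333)

Find x<0 with |R(x)|<1.
x=-0.98: |R|=0.3433
|R(-2.9)|=1.7598 |R(-2.42)|=0.8539 |R(-1.19)|=0.2372
Bisect:
  x_lo=-2.9315 |R|=1.8333  x_hi=-0.2111 |R|=0.8096
  mid=-1.57127 |R|=0.01663 →hi
  mid=-2.25137 |R|=0.61895 →hi
  mid=-2.59143 |R|=1.13413 →lo
  mid=-2.42140 |R|=0.85600 →hi
  mid=-2.50641 |R|=0.98962 →hi
  mid=-2.54892 |R|=1.06048 →lo
  mid=-2.52767 |R|=1.02470 →lo
  ...
  [-2.51289,-2.51272] ⇒ x*=-2.5127
Interval (-2.5127, 0).

(-2.5127, 0).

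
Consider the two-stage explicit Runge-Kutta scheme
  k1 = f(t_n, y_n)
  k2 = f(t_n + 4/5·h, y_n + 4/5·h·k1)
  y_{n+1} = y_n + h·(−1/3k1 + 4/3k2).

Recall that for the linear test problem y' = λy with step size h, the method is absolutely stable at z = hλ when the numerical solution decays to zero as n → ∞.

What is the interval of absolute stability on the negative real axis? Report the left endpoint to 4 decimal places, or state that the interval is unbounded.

(-0.9375, 0).

With y'=λy (z=hλ):
  k1=λy_n ⇒ h·k1=z·y_n;  k2=λ(1+4/5z)y_n ⇒ h·k2=z(1+4/5z)y_n
  y_{n+1}/y_n = 1 − 1/3z + 4/3z(1+4/5z) = 1 + z + 16/15z²
  R(z) = 1 + z + 16/15z².

Need |R(x)|<1, x<0.
x=-1.53: |R|=1.9670
R=1: x+16/15x²=0 ⇒ x=−15/16=-0.9375; min R=1−1/(4·16/15)=0.7656>−1
Confirm numerically:
  x=-0.905: |R|=0.96863 <1
  x=-0.779: |R|=0.86830 <1
  x=-0.743: |R|=0.84585 <1
  x=-1.481: |R|=1.85859 >1
  x=-1.437: |R|=1.76563 >1
Interval (-0.9375, 0).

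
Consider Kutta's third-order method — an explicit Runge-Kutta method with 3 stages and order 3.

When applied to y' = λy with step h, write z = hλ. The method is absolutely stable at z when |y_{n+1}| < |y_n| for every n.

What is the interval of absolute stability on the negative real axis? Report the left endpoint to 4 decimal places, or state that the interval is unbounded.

(-2.5127, 0).

On y'=λy, z=hλ:
  order 3, 3-stage ⇒ R(z)=1+z+z^2/2+z^3/6
  (e.g. R(-0.84)=0.41402, |R|=0.41402)

Find x<0 with |R(x)|<1.
x=-0.84: |R|=0.4140
|R(-2.36)|=0.7659 |R(-1.09)|=0.2882 |R(-0.62)|=0.5325
Bisect:
  x_lo=-3.1744 |R|=2.4674  x_hi=-0.3839 |R|=0.6804
  mid=-1.77915 |R|=0.13507 →hi
  mid=-2.47679 |R|=0.94185 →hi
  mid=-2.82561 |R|=1.59355 →lo
  mid=-2.65120 |R|=1.24258 →lo
  mid=-2.56399 |R|=1.08627 →lo
  mid=-2.52039 |R|=1.01261 →lo
  mid=-2.49859 |R|=0.97687 →hi
  mid=-2.50949 |R|=0.99465 →hi
  mid=-2.51494 |R|=1.00361 →lo
  ...
  [-2.51290,-2.51273] ⇒ x*=-2.5127
So |R|<1 on (-2.5127, 0).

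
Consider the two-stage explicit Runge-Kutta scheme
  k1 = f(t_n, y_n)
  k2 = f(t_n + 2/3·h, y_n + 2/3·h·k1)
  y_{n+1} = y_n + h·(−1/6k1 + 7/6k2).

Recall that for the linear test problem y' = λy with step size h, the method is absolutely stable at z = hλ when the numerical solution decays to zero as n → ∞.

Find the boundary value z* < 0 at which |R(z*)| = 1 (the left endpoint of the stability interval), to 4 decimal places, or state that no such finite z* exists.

Test eqn y'=λy, z=hλ:
  k1=λy_n ⇒ h·k1=z·y_n;  k2=λ(1+2/3z)y_n ⇒ h·k2=z(1+2/3z)y_n
  y_{n+1}/y_n = 1 − 1/6z + 7/6z(1+2/3z) = 1 + z + 7/9z²
  ⇒ R(z) = 1 + z + 7/9z².

Solve |R(x)|<1 on ℝ⁻.
x=-0.63: |R|=0.6787
R=1: x+7/9x²=0 ⇒ x=−9/7=-1.2857; min R=1−1/(4·7/9)=0.6786>−1
Confirm numerically:
  x=-1.257: |R|=0.97193 <1
  x=-1.031: |R|=0.79575 <1
  x=-0.750: |R|=0.68750 <1
  x=-0.742: |R|=0.68622 <1
  x=-1.609: |R|=1.40457 >1
  x=-1.374: |R|=1.09435 >1
Stable set (-1.2857, 0).

left endpoint -1.2857.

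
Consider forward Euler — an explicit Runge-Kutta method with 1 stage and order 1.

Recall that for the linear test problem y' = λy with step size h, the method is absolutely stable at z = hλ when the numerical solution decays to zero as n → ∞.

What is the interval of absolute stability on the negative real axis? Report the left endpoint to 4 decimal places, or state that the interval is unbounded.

Set f=λy, z=hλ:
  order 1, 1-stage ⇒ R(z)=1+z
  (e.g. R(-1.21)=-0.21000, |R|=0.21000)

Solve |R(x)|<1 on ℝ⁻.
x=-1.21: |R|=0.2100
|R(-2.22)|=1.2200 |R(-1.59)|=0.5900 |R(-1.51)|=0.5100
Bisect:
  x_lo=-2.3274 |R|=1.3274  x_hi=-0.3428 |R|=0.6572
  mid=-1.33511 |R|=0.33511 →hi
  mid=-1.83128 |R|=0.83128 →hi
  mid=-2.07936 |R|=1.07936 →lo
  mid=-1.95532 |R|=0.95532 →hi
  mid=-2.01734 |R|=1.01734 →lo
  mid=-1.98633 |R|=0.98633 →hi
  mid=-2.00183 |R|=1.00183 →lo
  mid=-1.99408 |R|=0.99408 →hi
  mid=-1.99796 |R|=0.99796 →hi
  ...
  [-2.00002,-1.99990] ⇒ x*=-2.0000
Stable set (-2.0000, 0).

(-2.0000, 0).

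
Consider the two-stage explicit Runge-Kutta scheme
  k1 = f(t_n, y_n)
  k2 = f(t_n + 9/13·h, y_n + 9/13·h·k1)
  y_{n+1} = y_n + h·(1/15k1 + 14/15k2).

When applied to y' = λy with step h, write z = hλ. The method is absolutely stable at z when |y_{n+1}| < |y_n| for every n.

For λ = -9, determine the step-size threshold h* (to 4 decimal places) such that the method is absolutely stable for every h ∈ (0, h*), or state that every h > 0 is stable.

(-1.5476,0); λ=-9 ⇒ h* = (65/42)/9 = 0.1720.

With y'=λy (z=hλ):
  k1=λy_n ⇒ h·k1=z·y_n;  k2=λ(1+9/13z)y_n ⇒ h·k2=z(1+9/13z)y_n
  y_{n+1}/y_n = 1 + 1/15z + 14/15z(1+9/13z) = 1 + z + 42/65z²
  Hence R(z) = 1 + z + 42/65z².

Need |R(x)|<1, x<0.
x=-1.5: |R|=0.9538
R=1: x+42/65x²=0 ⇒ x=−65/42=-1.5476; min R=1−1/(4·42/65)=0.6131>−1
Confirm numerically:
  x=-1.355: |R|=0.83135 <1
  x=-1.215: |R|=0.73887 <1
  x=-1.127: |R|=0.69370 <1
  x=-0.874: |R|=0.61958 <1
  x=-1.663: |R|=1.12398 >1
  x=-1.621: |R|=1.07686 >1
So |R|<1 on (-1.5476, 0).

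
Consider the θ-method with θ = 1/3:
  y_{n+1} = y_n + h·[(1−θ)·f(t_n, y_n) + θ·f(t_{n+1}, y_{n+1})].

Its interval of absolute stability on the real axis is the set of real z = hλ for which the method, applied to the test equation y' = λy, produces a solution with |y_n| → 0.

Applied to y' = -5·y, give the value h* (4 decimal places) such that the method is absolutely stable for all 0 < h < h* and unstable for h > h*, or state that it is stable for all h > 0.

Set f=λy, z=hλ:
  y_{n+1} = y_n + z·[2/3·y_n + 1/3·y_{n+1}] ⇒ (1 − 1/3z)y_{n+1} = (1 + 2/3z)y_n
  so R(z) = (1 + 2/3z)/(1 − 1/3z).

Need |R(x)|<1, x<0.
x=-0.8: |R|=0.3684
R=−1: 1+2/3x = −1+1/3x ⇒ -1/3x=2 ⇒ x=2/(-1/3)=-6.0000
Confirm numerically:
  x=-4.614: |R|=0.81797 <1
  x=-3.710: |R|=0.65872 <1
  x=-2.529: |R|=0.37222 <1
  x=-6.420: |R|=1.04459 >1
  x=-6.318: |R|=1.03413 >1
  x=-6.276: |R|=1.02975 >1
So |R|<1 on (-6.0000, 0).

(-6.0000,0); λ=-5 ⇒ h* = (6)/5 = 1.2000.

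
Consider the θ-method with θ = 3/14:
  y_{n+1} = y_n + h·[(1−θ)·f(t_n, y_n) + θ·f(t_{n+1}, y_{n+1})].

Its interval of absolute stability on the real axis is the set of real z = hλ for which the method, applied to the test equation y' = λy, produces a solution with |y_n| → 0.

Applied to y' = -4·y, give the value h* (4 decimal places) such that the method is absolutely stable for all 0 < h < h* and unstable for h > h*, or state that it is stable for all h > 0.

(-3.5000,0); λ=-4 ⇒ h* = (7/2)/4 = 0.8750.

Set f=λy, z=hλ:
  y_{n+1} = y_n + z·[11/14·y_n + 3/14·y_{n+1}] ⇒ (1 − 3/14z)y_{n+1} = (1 + 11/14z)y_n
  so R(z) = (1 + 11/14z)/(1 − 3/14z).

Solve |R(x)|<1 on ℝ⁻.
x=-1.03: |R|=0.1562
R=−1: 1+11/14x = −1+3/14x ⇒ -4/7x=2 ⇒ x=2/(-4/7)=-3.5000
Confirm numerically:
  x=-2.954: |R|=0.80894 <1
  x=-2.871: |R|=0.77747 <1
  x=-2.612: |R|=0.67467 <1
  x=-3.844: |R|=1.10779 >1
  x=-3.640: |R|=1.04494 >1
  x=-3.615: |R|=1.03703 >1
Stable set (-3.5000, 0).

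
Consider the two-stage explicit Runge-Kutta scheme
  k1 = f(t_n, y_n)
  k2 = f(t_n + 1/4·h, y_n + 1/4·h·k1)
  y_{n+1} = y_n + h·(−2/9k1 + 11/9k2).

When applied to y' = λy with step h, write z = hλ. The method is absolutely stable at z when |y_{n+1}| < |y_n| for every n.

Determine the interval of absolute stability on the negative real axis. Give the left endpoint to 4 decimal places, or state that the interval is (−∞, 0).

z∈(-3.2727,0).

On y'=λy, z=hλ:
  k1=λy_n ⇒ h·k1=z·y_n;  k2=λ(1+1/4z)y_n ⇒ h·k2=z(1+1/4z)y_n
  y_{n+1}/y_n = 1 − 2/9z + 11/9z(1+1/4z) = 1 + z + 11/36z²
  ⇒ R(z) = 1 + z + 11/36z².

Boundary: |R(x)|=1, x<0.
x=-0.55: |R|=0.5424
R=1: x+11/36x²=0 ⇒ x=−36/11=-3.2727; min R=1−1/(4·11/36)=0.1818>−1
Confirm numerically:
  x=-2.086: |R|=0.24359 <1
  x=-1.934: |R|=0.20889 <1
  x=-1.568: |R|=0.18325 <1
  x=-3.440: |R|=1.17582 >1
  x=-3.342: |R|=1.07074 >1
Stable set (-3.2727, 0).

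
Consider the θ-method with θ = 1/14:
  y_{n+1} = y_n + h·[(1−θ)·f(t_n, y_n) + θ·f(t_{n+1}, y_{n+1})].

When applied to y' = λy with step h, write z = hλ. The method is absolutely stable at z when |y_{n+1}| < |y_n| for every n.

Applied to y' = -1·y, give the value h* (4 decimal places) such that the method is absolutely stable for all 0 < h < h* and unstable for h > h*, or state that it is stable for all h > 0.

Set f=λy, z=hλ:
  y_{n+1} = y_n + z·[13/14·y_n + 1/14·y_{n+1}] ⇒ (1 − 1/14z)y_{n+1} = (1 + 13/14z)y_n
  Hence R(z) = (1 + 13/14z)/(1 − 1/14z).

Find x<0 with |R(x)|<1.
x=-0.72: |R|=0.3152
R=−1: 1+13/14x = −1+1/14x ⇒ -6/7x=2 ⇒ x=2/(-6/7)=-2.3333
Confirm numerically:
  x=-2.196: |R|=0.89825 <1
  x=-2.182: |R|=0.88778 <1
  x=-1.686: |R|=0.50478 <1
  x=-0.943: |R|=0.11651 <1
  x=-2.923: |R|=1.41813 >1
  x=-2.880: |R|=1.38863 >1
  x=-2.845: |R|=1.36450 >1
Stable set (-2.3333, 0).

(-2.3333,0); λ=-1 ⇒ h* = (7/3)/1 = 2.3333.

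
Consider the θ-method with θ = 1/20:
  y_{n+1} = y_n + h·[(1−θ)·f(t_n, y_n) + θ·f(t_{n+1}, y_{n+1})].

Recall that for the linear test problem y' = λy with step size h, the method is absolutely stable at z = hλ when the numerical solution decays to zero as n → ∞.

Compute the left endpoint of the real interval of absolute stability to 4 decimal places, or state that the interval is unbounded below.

left endpoint -2.2222.

Set f=λy, z=hλ:
  y_{n+1} = y_n + z·[19/20·y_n + 1/20·y_{n+1}] ⇒ (1 − 1/20z)y_{n+1} = (1 + 19/20z)y_n
  Hence R(z) = (1 + 19/20z)/(1 − 1/20z).

Find x<0 with |R(x)|<1.
x=-1.24: |R|=0.1676
R=−1: 1+19/20x = −1+1/20x ⇒ -9/10x=2 ⇒ x=2/(-9/10)=-2.2222
Confirm numerically:
  x=-2.084: |R|=0.88734 <1
  x=-1.950: |R|=0.77677 <1
  x=-1.820: |R|=0.66819 <1
  x=-1.108: |R|=0.04984 <1
  x=-2.710: |R|=1.38661 >1
  x=-2.675: |R|=1.35943 >1
  x=-2.494: |R|=1.21748 >1
Interval (-2.2222, 0).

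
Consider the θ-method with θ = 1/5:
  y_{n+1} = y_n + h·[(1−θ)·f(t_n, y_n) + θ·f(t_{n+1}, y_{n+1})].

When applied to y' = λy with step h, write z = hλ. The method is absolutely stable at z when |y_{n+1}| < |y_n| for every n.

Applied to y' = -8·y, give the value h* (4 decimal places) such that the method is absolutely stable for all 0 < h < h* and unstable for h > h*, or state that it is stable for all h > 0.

Test eqn y'=λy, z=hλ:
  y_{n+1} = y_n + z·[4/5·y_n + 1/5·y_{n+1}] ⇒ (1 − 1/5z)y_{n+1} = (1 + 4/5z)y_n
  ⇒ R(z) = (1 + 4/5z)/(1 − 1/5z).

Boundary: |R(x)|=1, x<0.
x=-1.4: |R|=0.0937
R=−1: 1+4/5x = −1+1/5x ⇒ -3/5x=2 ⇒ x=2/(-3/5)=-3.3333
Confirm numerically:
  x=-3.037: |R|=0.88939 <1
  x=-2.919: |R|=0.84304 <1
  x=-1.916: |R|=0.38519 <1
  x=-1.422: |R|=0.10713 <1
  x=-3.852: |R|=1.17578 >1
  x=-3.657: |R|=1.11216 >1
So |R|<1 on (-3.3333, 0).

(-3.3333,0); λ=-8 ⇒ h* = (10/3)/8 = 0.4167.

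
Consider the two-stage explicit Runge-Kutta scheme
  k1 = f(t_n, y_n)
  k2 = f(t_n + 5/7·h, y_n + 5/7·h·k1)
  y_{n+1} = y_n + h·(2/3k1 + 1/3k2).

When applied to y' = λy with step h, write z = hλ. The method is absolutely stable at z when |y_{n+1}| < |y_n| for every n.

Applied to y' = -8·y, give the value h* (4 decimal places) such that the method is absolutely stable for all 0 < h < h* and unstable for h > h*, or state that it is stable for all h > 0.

With y'=λy (z=hλ):
  k1=λy_n ⇒ h·k1=z·y_n;  k2=λ(1+5/7z)y_n ⇒ h·k2=z(1+5/7z)y_n
  y_{n+1}/y_n = 1 + 2/3z + 1/3z(1+5/7z) = 1 + z + 5/21z²
  Hence R(z) = 1 + z + 5/21z².

Solve |R(x)|<1 on ℝ⁻.
x=-1.49: |R|=0.0386
R=1: x+5/21x²=0 ⇒ x=−21/5=-4.2000; min R=1−1/(4·5/21)=-0.0500>−1
Confirm numerically:
  x=-3.399: |R|=0.35176 <1
  x=-2.922: |R|=0.11088 <1
  x=-2.509: |R|=0.01017 <1
  x=-1.764: |R|=0.02312 <1
  x=-4.453: |R|=1.26824 >1
  x=-4.234: |R|=1.03428 >1
Stable set (-4.2000, 0).

(-4.2000,0); λ=-8 ⇒ h* = (21/5)/8 = 0.5250.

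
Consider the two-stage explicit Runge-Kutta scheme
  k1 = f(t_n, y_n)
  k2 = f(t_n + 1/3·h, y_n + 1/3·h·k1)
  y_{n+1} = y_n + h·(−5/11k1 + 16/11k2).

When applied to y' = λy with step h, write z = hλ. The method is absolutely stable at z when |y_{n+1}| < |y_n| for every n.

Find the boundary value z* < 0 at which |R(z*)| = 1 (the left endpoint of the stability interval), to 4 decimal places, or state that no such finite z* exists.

With y'=λy (z=hλ):
  k1=λy_n ⇒ h·k1=z·y_n;  k2=λ(1+1/3z)y_n ⇒ h·k2=z(1+1/3z)y_n
  y_{n+1}/y_n = 1 − 5/11z + 16/11z(1+1/3z) = 1 + z + 16/33z²
  so R(z) = 1 + z + 16/33z².

Boundary: |R(x)|=1, x<0.
x=-0.43: |R|=0.6596
R=1: x+16/33x²=0 ⇒ x=−33/16=-2.0625; min R=1−1/(4·16/33)=0.4844>−1
Confirm numerically:
  x=-1.948: |R|=0.89186 <1
  x=-1.555: |R|=0.61738 <1
  x=-1.197: |R|=0.49770 <1
  x=-1.041: |R|=0.48442 <1
  x=-2.626: |R|=1.71746 >1
  x=-2.343: |R|=1.31865 >1
Stable set (-2.0625, 0).

z* = -2.0625.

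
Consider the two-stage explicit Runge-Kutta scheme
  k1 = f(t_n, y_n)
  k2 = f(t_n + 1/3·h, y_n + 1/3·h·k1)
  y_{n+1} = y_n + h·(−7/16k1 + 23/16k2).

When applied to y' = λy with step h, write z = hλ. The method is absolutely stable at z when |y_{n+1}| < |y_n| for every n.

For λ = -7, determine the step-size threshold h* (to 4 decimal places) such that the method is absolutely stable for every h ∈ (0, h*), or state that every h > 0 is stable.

On y'=λy, z=hλ:
  k1=λy_n ⇒ h·k1=z·y_n;  k2=λ(1+1/3z)y_n ⇒ h·k2=z(1+1/3z)y_n
  y_{n+1}/y_n = 1 − 7/16z + 23/16z(1+1/3z) = 1 + z + 23/48z²
  ⇒ R(z) = 1 + z + 23/48z².

Find x<0 with |R(x)|<1.
x=-1.24: |R|=0.4968
R=1: x+23/48x²=0 ⇒ x=−48/23=-2.0870; min R=1−1/(4·23/48)=0.4783>−1
Confirm numerically:
  x=-1.869: |R|=0.80481 <1
  x=-1.323: |R|=0.51570 <1
  x=-1.090: |R|=0.47930 <1
  x=-1.061: |R|=0.47841 <1
  x=-2.490: |R|=1.48088 >1
  x=-2.432: |R|=1.40209 >1
Interval (-2.0870, 0).

(-2.0870,0); λ=-7 ⇒ h* = (48/23)/7 = 0.2981.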